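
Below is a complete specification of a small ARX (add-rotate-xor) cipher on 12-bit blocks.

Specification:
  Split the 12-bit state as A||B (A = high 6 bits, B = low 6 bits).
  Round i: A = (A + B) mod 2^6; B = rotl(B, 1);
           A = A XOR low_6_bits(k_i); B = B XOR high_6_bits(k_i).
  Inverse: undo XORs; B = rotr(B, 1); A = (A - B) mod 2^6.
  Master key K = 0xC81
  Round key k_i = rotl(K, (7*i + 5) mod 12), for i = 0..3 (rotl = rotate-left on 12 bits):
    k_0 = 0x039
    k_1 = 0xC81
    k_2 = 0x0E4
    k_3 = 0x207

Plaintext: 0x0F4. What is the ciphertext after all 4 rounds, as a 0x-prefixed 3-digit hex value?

0xD08

s_0 = plaintext = 0x0F4
s_1 = Round(s_0, k_0) = 0x3A9
s_2 = Round(s_1, k_1) = 0xDA1
s_3 = Round(s_2, k_2) = 0xCC0
s_4 = Round(s_3, k_3) = 0xD08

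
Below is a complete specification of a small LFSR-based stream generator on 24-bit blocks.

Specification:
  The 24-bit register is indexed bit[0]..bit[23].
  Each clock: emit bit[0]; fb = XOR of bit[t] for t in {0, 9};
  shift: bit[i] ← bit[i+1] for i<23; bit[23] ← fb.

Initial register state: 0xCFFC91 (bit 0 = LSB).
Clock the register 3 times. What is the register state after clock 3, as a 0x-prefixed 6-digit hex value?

0xF9FF92

reg_0 = 0xCFFC91
clock 1: out=1, reg = 0xE7FE48
clock 2: out=0, reg = 0xF3FF24
clock 3: out=0, reg = 0xF9FF92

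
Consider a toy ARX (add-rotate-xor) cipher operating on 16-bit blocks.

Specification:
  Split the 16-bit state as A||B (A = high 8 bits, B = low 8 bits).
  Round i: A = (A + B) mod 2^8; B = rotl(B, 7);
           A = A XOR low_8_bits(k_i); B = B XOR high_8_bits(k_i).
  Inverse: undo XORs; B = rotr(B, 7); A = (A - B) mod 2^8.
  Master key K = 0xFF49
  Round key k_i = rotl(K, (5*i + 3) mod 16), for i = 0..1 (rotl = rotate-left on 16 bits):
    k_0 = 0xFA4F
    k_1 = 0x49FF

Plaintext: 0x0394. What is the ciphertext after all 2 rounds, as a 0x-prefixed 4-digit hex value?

0x7711

s_0 = plaintext = 0x0394
s_1 = Round(s_0, k_0) = 0xD8B0
s_2 = Round(s_1, k_1) = 0x7711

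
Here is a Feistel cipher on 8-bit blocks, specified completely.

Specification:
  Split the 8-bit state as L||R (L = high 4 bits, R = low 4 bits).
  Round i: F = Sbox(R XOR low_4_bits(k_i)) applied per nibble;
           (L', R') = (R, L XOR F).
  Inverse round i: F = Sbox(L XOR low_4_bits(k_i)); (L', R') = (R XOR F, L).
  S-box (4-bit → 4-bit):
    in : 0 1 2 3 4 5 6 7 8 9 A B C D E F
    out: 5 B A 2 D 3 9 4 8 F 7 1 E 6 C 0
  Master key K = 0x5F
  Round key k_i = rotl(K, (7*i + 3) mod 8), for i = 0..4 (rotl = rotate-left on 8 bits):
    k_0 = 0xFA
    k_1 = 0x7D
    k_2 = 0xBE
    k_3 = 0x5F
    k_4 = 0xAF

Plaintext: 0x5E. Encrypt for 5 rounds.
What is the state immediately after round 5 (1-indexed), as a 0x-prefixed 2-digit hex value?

0xE1

s_0 = plaintext = 0x5E
s_1 = Round(s_0, k_0) = 0xE8
s_2 = Round(s_1, k_1) = 0x8D
s_3 = Round(s_2, k_2) = 0xDA
s_4 = Round(s_3, k_3) = 0xAE
s_5 = Round(s_4, k_4) = 0xE1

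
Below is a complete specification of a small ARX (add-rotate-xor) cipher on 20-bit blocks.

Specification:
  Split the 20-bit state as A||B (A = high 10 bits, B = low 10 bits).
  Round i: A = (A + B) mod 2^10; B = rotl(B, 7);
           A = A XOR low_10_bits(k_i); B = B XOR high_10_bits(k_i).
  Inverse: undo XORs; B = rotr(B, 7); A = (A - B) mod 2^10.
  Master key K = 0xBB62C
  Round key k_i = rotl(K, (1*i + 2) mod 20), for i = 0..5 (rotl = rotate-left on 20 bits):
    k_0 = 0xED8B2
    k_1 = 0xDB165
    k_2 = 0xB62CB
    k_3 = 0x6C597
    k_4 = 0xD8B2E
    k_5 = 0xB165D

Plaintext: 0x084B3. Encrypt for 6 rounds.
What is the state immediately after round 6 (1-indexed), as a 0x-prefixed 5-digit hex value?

s_0 = plaintext = 0x084B3
s_1 = Round(s_0, k_0) = 0x19A20
s_2 = Round(s_1, k_1) = 0xF8F28
s_3 = Round(s_2, k_2) = 0x702BD
s_4 = Round(s_3, k_3) = 0x7AB66
s_5 = Round(s_4, k_4) = 0x9F80E
s_6 = Round(s_5, k_5) = 0x345C4

0x345C4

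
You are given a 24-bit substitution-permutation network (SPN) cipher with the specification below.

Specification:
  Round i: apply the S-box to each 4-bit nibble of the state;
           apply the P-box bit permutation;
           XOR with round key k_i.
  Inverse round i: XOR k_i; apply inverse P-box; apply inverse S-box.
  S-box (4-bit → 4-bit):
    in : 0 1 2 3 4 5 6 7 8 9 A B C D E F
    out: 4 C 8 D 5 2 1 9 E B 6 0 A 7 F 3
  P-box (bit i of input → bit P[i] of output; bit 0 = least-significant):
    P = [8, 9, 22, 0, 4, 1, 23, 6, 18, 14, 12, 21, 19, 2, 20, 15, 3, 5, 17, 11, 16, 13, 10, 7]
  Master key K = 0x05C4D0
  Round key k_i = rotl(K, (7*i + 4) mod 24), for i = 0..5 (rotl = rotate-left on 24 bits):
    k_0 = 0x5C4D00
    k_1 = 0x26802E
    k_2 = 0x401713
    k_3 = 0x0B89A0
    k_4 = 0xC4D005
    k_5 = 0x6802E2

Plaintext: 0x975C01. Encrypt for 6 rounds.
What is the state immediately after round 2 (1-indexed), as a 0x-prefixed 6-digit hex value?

0xE44344

s_0 = plaintext = 0x975C01
s_1 = Round(s_0, k_0) = 0xBD258D
s_2 = Round(s_1, k_1) = 0xE44344
s_3 = Round(s_2, k_2) = 0xBF228B
s_4 = Round(s_3, k_3) = 0xAB09CA
s_5 = Round(s_4, k_4) = 0xB0B647
s_6 = Round(s_5, k_5) = 0xEE03F3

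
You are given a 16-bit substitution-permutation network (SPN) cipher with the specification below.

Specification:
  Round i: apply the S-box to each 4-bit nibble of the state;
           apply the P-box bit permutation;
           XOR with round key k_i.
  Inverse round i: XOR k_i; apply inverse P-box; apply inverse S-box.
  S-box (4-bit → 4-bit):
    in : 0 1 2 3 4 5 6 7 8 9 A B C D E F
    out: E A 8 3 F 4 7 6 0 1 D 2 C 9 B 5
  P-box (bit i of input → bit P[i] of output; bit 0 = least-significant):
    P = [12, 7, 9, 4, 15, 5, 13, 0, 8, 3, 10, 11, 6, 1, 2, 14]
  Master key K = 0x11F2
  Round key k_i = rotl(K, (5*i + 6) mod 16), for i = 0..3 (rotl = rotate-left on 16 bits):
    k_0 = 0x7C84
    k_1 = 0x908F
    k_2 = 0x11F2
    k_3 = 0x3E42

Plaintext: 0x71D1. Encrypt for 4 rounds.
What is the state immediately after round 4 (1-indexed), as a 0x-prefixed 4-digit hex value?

0x3E50

s_0 = plaintext = 0x71D1
s_1 = Round(s_0, k_0) = 0xF41B
s_2 = Round(s_1, k_1) = 0x9D62
s_3 = Round(s_2, k_2) = 0xB882
s_4 = Round(s_3, k_3) = 0x3E50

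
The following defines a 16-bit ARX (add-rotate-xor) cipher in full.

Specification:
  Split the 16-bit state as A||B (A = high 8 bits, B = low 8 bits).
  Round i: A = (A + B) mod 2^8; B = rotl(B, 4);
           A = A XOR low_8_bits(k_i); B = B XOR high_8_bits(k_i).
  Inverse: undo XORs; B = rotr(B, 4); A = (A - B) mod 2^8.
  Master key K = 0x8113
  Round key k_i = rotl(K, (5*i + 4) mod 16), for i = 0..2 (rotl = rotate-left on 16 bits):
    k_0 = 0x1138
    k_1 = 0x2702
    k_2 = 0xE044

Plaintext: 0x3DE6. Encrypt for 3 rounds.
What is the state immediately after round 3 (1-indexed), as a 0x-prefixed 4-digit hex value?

0x2CED

s_0 = plaintext = 0x3DE6
s_1 = Round(s_0, k_0) = 0x1B7F
s_2 = Round(s_1, k_1) = 0x98D0
s_3 = Round(s_2, k_2) = 0x2CED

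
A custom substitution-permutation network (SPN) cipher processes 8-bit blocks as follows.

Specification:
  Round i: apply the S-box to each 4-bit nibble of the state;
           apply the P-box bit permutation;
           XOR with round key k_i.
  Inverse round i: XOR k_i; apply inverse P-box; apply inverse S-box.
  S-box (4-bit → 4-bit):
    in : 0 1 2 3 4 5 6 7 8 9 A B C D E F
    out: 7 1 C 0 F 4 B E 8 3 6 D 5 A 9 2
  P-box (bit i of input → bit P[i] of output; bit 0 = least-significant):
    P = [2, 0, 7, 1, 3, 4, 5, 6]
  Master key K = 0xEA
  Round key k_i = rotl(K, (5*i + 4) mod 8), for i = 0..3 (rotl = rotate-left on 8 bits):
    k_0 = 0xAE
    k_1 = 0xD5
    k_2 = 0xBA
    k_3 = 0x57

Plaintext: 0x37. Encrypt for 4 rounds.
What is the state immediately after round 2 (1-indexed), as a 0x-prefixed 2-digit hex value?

s_0 = plaintext = 0x37
s_1 = Round(s_0, k_0) = 0x2D
s_2 = Round(s_1, k_1) = 0xB6
s_3 = Round(s_2, k_2) = 0xD5
s_4 = Round(s_3, k_3) = 0x87

0xB6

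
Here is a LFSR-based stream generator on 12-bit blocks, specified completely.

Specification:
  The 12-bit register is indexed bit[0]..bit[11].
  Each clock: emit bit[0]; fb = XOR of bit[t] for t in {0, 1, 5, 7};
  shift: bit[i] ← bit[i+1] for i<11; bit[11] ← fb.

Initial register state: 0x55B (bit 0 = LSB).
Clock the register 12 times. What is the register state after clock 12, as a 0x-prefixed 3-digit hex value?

0xE16

reg_0 = 0x55B
clock 1: out=1, reg = 0x2AD
clock 2: out=1, reg = 0x956
clock 3: out=0, reg = 0xCAB
clock 4: out=1, reg = 0x655
clock 5: out=1, reg = 0xB2A
clock 6: out=0, reg = 0x595
clock 7: out=1, reg = 0x2CA
clock 8: out=0, reg = 0x165
clock 9: out=1, reg = 0x0B2
clock 10: out=0, reg = 0x859
clock 11: out=1, reg = 0xC2C
clock 12: out=0, reg = 0xE16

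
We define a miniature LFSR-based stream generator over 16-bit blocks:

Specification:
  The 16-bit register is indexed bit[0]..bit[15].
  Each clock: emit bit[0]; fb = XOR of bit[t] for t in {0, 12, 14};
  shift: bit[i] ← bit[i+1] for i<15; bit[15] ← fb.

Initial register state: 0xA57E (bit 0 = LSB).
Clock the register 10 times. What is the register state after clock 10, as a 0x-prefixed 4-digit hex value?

reg_0 = 0xA57E
clock 1: out=0, reg = 0x52BF
clock 2: out=1, reg = 0xA95F
clock 3: out=1, reg = 0xD4AF
clock 4: out=1, reg = 0xEA57
clock 5: out=1, reg = 0x752B
clock 6: out=1, reg = 0xBA95
clock 7: out=1, reg = 0x5D4A
clock 8: out=0, reg = 0x2EA5
clock 9: out=1, reg = 0x9752
clock 10: out=0, reg = 0xCBA9

0xCBA9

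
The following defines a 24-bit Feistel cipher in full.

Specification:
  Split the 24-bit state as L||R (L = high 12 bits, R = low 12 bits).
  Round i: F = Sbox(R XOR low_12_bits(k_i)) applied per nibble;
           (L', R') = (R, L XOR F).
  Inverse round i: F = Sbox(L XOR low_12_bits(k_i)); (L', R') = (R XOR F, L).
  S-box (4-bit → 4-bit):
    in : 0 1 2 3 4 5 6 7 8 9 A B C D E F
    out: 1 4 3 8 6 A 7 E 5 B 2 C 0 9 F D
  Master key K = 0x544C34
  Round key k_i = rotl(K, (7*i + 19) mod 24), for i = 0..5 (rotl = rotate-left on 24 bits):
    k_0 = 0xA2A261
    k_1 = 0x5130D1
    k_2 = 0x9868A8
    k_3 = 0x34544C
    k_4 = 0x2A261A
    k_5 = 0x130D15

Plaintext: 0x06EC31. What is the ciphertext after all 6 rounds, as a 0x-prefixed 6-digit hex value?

s_0 = plaintext = 0x06EC31
s_1 = Round(s_0, k_0) = 0xC31FCF
s_2 = Round(s_1, k_1) = 0xFCF17E
s_3 = Round(s_2, k_2) = 0x17E458
s_4 = Round(s_3, k_3) = 0x458038
s_5 = Round(s_4, k_4) = 0x03836B
s_6 = Round(s_5, k_5) = 0x36BFD7

0x36BFD7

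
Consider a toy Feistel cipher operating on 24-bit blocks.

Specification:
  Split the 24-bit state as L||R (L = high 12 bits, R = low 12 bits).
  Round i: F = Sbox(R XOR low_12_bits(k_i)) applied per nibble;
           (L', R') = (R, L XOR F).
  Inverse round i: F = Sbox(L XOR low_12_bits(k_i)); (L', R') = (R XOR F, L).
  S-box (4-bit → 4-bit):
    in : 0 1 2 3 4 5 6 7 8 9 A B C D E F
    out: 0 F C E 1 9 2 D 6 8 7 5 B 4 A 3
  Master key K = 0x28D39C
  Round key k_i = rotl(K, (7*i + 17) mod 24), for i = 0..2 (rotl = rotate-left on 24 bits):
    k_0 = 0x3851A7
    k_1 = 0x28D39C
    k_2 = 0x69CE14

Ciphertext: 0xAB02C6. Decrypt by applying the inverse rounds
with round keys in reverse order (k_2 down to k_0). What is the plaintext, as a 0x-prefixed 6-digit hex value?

0x6FBA75

s_0 = ciphertext = 0xAB02C6
s_1 = InvRound(s_0, k_2) = 0x3B7AB0
s_2 = InvRound(s_1, k_1) = 0xA753B7
s_3 = InvRound(s_2, k_0) = 0x6FBA75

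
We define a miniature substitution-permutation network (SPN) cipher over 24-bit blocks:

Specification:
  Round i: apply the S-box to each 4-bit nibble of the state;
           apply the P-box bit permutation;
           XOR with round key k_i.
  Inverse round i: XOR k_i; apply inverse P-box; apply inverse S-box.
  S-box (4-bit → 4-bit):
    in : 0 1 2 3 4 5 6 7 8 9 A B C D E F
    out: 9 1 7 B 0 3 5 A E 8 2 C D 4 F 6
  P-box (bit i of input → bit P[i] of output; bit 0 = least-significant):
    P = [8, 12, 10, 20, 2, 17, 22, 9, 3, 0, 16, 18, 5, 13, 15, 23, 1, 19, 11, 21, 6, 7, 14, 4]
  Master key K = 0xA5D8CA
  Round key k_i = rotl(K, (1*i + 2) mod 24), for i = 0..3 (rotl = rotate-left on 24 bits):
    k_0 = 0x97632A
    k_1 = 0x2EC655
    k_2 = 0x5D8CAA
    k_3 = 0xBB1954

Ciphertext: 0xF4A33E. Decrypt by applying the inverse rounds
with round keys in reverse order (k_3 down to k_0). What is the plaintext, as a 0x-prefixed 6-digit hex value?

0xE7106D

s_0 = ciphertext = 0xF4A33E
s_1 = InvRound(s_0, k_3) = 0x122C8A
s_2 = InvRound(s_1, k_2) = 0x4A2BF4
s_3 = InvRound(s_2, k_1) = 0xFB27D6
s_4 = InvRound(s_3, k_0) = 0xE7106D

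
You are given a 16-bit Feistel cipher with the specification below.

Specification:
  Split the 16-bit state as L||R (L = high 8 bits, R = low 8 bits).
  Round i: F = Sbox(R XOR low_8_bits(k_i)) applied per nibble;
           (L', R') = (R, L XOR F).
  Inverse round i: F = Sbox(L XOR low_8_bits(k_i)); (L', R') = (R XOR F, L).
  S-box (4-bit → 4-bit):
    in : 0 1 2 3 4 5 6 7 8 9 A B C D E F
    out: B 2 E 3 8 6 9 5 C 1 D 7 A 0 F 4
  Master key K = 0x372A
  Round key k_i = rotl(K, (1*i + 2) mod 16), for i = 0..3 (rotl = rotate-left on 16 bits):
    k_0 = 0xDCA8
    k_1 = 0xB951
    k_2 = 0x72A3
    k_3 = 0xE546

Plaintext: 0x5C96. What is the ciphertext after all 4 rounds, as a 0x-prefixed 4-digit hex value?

0xD4B6

s_0 = plaintext = 0x5C96
s_1 = Round(s_0, k_0) = 0x9663
s_2 = Round(s_1, k_1) = 0x63A8
s_3 = Round(s_2, k_2) = 0xA8D4
s_4 = Round(s_3, k_3) = 0xD4B6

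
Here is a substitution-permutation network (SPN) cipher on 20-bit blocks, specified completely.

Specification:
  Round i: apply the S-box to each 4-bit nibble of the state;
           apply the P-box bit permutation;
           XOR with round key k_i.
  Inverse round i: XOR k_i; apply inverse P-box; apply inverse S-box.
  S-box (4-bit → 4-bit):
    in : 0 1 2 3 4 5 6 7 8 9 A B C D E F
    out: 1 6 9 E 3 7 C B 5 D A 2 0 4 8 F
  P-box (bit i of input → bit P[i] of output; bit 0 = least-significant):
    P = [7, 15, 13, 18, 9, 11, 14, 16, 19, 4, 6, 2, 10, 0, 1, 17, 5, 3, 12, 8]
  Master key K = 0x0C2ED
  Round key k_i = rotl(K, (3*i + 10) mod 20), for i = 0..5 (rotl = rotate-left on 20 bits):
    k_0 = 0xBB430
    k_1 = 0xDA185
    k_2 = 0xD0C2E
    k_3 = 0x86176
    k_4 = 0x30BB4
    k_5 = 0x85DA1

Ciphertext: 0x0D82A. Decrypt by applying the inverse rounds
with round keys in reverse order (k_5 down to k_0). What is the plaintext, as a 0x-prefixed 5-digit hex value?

0xA6CB9

s_0 = ciphertext = 0x0D82A
s_1 = InvRound(s_0, k_5) = 0xA50C4
s_2 = InvRound(s_1, k_4) = 0x9C5FC
s_3 = InvRound(s_2, k_3) = 0xB8CE5
s_4 = InvRound(s_3, k_2) = 0xB3DC7
s_5 = InvRound(s_4, k_1) = 0xD9DBA
s_6 = InvRound(s_5, k_0) = 0xA6CB9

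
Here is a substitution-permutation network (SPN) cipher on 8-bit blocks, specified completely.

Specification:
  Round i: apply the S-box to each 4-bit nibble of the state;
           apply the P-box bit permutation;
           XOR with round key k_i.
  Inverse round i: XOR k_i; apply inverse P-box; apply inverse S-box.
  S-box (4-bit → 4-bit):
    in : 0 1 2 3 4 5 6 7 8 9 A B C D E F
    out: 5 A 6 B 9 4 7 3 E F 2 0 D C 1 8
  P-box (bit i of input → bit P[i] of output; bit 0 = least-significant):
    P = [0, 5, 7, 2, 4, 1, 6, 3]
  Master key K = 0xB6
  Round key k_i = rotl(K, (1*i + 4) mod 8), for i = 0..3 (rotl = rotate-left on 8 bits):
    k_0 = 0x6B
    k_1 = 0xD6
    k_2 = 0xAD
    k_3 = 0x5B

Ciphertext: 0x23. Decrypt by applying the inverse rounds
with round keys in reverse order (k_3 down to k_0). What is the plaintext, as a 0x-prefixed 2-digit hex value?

0x2A

s_0 = ciphertext = 0x23
s_1 = InvRound(s_0, k_3) = 0xCA
s_2 = InvRound(s_1, k_2) = 0x23
s_3 = InvRound(s_2, k_1) = 0x09
s_4 = InvRound(s_3, k_0) = 0x2A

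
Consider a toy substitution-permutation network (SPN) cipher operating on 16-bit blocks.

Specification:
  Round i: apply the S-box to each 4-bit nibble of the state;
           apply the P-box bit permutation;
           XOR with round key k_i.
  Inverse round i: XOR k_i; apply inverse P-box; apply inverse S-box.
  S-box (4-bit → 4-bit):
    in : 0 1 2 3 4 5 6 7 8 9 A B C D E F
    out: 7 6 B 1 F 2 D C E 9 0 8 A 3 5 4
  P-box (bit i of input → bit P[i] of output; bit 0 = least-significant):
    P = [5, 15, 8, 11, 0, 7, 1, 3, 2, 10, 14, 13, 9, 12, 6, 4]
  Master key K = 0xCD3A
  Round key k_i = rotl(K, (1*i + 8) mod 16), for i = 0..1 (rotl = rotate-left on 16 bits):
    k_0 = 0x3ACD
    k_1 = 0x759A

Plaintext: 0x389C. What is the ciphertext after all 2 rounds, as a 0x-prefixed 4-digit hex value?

0x8A36

s_0 = plaintext = 0x389C
s_1 = Round(s_0, k_0) = 0xD4C4
s_2 = Round(s_1, k_1) = 0x8A36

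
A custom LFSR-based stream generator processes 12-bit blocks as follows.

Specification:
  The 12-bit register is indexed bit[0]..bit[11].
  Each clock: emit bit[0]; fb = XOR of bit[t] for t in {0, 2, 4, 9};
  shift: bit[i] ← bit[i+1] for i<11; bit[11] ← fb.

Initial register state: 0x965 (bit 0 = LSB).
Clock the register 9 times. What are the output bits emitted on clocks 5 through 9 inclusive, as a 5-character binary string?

01101

reg_0 = 0x965
clock 1: out=1, reg = 0x4B2
clock 2: out=0, reg = 0xA59
clock 3: out=1, reg = 0xD2C
clock 4: out=0, reg = 0xE96
clock 5: out=0, reg = 0xF4B
clock 6: out=1, reg = 0x7A5
clock 7: out=1, reg = 0xBD2
clock 8: out=0, reg = 0x5E9
clock 9: out=1, reg = 0xAF4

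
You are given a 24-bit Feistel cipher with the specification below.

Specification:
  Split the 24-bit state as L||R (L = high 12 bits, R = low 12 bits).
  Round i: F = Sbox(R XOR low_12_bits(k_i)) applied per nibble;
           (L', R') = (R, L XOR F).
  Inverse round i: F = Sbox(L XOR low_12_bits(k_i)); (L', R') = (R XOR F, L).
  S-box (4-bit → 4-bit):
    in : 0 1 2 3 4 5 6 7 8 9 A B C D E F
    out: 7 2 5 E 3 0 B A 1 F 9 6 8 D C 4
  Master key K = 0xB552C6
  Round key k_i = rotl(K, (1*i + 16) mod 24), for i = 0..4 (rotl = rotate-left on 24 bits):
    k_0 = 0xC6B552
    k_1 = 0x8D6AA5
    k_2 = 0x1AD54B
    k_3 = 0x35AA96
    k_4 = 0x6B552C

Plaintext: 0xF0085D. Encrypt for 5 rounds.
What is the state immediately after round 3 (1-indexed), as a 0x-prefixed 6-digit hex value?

0x98FAF7

s_0 = plaintext = 0xF0085D
s_1 = Round(s_0, k_0) = 0x85D274
s_2 = Round(s_1, k_1) = 0x27498F
s_3 = Round(s_2, k_2) = 0x98FAF7
s_4 = Round(s_3, k_3) = 0xAF7E3D
s_5 = Round(s_4, k_4) = 0xE3DCD5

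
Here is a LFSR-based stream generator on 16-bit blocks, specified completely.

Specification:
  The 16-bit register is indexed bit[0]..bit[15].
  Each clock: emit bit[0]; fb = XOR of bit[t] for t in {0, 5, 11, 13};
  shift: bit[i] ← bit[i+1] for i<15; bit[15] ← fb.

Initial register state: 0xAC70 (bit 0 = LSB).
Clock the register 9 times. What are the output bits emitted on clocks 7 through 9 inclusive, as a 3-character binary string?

reg_0 = 0xAC70
clock 1: out=0, reg = 0xD638
clock 2: out=0, reg = 0xEB1C
clock 3: out=0, reg = 0x758E
clock 4: out=0, reg = 0xBAC7
clock 5: out=1, reg = 0xDD63
clock 6: out=1, reg = 0xEEB1
clock 7: out=1, reg = 0x7758
clock 8: out=0, reg = 0xBBAC
clock 9: out=0, reg = 0xDDD6

100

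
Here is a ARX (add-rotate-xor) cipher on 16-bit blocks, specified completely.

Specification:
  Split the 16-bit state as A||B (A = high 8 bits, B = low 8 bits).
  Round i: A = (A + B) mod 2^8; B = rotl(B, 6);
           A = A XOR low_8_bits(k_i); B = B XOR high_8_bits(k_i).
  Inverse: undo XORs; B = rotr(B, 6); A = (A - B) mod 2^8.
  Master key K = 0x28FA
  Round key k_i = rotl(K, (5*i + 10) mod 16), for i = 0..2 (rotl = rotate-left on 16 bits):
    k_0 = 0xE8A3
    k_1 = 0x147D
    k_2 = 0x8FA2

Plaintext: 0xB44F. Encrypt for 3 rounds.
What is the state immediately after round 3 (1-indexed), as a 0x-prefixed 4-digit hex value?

0x2239

s_0 = plaintext = 0xB44F
s_1 = Round(s_0, k_0) = 0xA03B
s_2 = Round(s_1, k_1) = 0xA6DA
s_3 = Round(s_2, k_2) = 0x2239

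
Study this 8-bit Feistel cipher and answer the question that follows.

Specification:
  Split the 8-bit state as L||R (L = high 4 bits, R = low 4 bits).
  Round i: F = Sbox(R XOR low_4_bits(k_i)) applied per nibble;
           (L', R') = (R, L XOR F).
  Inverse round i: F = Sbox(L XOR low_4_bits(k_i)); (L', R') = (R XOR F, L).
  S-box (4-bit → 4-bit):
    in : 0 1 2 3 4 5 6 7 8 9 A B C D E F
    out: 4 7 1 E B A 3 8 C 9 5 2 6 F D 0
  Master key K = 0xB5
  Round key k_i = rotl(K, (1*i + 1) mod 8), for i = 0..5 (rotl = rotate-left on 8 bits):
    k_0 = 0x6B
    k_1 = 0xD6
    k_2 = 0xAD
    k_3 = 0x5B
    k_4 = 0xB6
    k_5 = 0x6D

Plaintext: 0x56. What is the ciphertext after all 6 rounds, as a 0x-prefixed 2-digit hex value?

s_0 = plaintext = 0x56
s_1 = Round(s_0, k_0) = 0x6A
s_2 = Round(s_1, k_1) = 0xA0
s_3 = Round(s_2, k_2) = 0x05
s_4 = Round(s_3, k_3) = 0x5D
s_5 = Round(s_4, k_4) = 0xD7
s_6 = Round(s_5, k_5) = 0x78

0x78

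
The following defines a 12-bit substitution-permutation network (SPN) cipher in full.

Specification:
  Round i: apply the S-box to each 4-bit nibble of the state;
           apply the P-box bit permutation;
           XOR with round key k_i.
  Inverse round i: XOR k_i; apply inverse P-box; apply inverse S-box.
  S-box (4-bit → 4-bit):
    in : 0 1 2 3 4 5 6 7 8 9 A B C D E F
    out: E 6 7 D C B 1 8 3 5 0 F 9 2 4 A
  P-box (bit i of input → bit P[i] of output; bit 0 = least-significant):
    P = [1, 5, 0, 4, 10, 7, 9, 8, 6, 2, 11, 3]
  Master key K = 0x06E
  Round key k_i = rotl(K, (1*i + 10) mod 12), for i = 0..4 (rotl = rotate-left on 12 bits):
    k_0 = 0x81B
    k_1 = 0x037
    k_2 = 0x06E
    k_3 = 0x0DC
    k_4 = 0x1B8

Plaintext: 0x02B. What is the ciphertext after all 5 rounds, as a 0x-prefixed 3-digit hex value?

0x982

s_0 = plaintext = 0x02B
s_1 = Round(s_0, k_0) = 0x6A4
s_2 = Round(s_1, k_1) = 0x066
s_3 = Round(s_2, k_2) = 0xC60
s_4 = Round(s_3, k_3) = 0x4A5
s_5 = Round(s_4, k_4) = 0x982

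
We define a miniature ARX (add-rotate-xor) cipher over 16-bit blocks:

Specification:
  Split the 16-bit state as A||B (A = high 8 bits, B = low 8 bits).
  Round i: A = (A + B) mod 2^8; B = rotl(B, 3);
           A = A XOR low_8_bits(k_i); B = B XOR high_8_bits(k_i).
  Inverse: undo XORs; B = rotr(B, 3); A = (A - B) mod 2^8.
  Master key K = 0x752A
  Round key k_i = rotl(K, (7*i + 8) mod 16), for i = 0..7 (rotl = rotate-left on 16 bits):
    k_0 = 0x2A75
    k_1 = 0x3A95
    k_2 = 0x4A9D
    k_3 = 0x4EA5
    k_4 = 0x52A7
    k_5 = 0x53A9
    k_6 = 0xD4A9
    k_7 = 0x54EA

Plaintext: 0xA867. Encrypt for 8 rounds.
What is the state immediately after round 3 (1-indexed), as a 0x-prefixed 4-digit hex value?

s_0 = plaintext = 0xA867
s_1 = Round(s_0, k_0) = 0x7A11
s_2 = Round(s_1, k_1) = 0x1EB2
s_3 = Round(s_2, k_2) = 0x4DDF
s_4 = Round(s_3, k_3) = 0x89B0
s_5 = Round(s_4, k_4) = 0x9ED7
s_6 = Round(s_5, k_5) = 0xDCED
s_7 = Round(s_6, k_6) = 0x60BB
s_8 = Round(s_7, k_7) = 0xF189

0x4DDF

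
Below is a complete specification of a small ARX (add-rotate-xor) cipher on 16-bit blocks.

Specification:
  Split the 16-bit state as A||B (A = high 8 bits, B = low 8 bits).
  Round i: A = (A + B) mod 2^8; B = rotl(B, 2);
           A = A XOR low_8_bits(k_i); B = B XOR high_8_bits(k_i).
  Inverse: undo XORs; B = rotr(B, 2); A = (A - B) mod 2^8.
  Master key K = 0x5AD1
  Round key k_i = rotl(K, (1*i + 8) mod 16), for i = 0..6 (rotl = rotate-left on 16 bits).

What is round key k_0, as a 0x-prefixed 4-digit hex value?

0xD15A

K = 0x5AD1
k_0 = rotl(K, (1*0+8) mod 16) = rotl(K, 8) = 0xD15A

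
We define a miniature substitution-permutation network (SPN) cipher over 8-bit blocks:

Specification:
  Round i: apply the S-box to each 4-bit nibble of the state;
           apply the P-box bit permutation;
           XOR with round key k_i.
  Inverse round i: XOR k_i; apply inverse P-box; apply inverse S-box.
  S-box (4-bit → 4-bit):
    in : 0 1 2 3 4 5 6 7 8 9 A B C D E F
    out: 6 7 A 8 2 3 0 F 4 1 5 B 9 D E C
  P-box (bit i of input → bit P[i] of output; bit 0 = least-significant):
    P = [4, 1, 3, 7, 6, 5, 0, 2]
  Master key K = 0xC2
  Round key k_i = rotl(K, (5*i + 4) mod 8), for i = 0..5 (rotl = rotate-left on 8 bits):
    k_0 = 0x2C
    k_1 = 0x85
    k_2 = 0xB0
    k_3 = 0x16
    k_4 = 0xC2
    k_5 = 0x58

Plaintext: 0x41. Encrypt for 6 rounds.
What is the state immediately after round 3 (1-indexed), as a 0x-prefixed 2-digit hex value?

0x97

s_0 = plaintext = 0x41
s_1 = Round(s_0, k_0) = 0x16
s_2 = Round(s_1, k_1) = 0xE4
s_3 = Round(s_2, k_2) = 0x97
s_4 = Round(s_3, k_3) = 0xCC
s_5 = Round(s_4, k_4) = 0x16
s_6 = Round(s_5, k_5) = 0x39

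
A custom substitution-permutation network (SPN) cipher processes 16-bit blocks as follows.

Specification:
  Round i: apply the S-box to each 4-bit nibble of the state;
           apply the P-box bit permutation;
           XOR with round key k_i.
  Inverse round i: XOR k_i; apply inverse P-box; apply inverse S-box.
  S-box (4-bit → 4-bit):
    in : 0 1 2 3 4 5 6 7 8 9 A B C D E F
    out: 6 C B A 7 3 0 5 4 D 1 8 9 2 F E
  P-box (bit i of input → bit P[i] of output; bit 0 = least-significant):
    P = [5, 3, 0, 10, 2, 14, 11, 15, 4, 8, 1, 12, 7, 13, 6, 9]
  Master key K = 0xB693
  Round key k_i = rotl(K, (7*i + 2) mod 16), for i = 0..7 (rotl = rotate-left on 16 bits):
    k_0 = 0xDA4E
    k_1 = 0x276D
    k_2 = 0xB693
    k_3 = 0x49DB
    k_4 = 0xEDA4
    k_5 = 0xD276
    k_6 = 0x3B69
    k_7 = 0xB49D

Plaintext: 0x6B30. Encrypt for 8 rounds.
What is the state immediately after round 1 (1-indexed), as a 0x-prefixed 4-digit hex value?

0x0A47

s_0 = plaintext = 0x6B30
s_1 = Round(s_0, k_0) = 0x0A47
s_2 = Round(s_1, k_1) = 0x4F18
s_3 = Round(s_2, k_2) = 0x0F50
s_4 = Round(s_3, k_3) = 0x3894
s_5 = Round(s_4, k_4) = 0x478B
s_6 = Round(s_5, k_5) = 0xFEA4
s_7 = Round(s_6, k_6) = 0x0816
s_8 = Round(s_7, k_7) = 0x1CDF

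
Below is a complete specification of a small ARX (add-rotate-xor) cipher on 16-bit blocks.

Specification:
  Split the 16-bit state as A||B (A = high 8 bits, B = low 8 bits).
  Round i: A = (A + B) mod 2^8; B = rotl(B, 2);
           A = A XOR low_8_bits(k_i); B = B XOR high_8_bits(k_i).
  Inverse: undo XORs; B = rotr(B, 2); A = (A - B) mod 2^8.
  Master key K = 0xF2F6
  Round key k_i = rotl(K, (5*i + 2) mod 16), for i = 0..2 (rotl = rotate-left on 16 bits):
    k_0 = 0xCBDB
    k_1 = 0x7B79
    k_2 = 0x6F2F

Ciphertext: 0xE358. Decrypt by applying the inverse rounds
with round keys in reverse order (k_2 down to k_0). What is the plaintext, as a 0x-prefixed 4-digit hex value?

s_0 = ciphertext = 0xE358
s_1 = InvRound(s_0, k_2) = 0xFFCD
s_2 = InvRound(s_1, k_1) = 0xD9AD
s_3 = InvRound(s_2, k_0) = 0x6999

0x6999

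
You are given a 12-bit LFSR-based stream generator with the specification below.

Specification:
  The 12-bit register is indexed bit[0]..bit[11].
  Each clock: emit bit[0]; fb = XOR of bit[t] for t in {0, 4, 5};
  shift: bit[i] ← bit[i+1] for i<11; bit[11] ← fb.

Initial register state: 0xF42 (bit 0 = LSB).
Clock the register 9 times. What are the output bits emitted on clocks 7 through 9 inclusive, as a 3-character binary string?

101

reg_0 = 0xF42
clock 1: out=0, reg = 0x7A1
clock 2: out=1, reg = 0x3D0
clock 3: out=0, reg = 0x9E8
clock 4: out=0, reg = 0xCF4
clock 5: out=0, reg = 0x67A
clock 6: out=0, reg = 0x33D
clock 7: out=1, reg = 0x99E
clock 8: out=0, reg = 0xCCF
clock 9: out=1, reg = 0xE67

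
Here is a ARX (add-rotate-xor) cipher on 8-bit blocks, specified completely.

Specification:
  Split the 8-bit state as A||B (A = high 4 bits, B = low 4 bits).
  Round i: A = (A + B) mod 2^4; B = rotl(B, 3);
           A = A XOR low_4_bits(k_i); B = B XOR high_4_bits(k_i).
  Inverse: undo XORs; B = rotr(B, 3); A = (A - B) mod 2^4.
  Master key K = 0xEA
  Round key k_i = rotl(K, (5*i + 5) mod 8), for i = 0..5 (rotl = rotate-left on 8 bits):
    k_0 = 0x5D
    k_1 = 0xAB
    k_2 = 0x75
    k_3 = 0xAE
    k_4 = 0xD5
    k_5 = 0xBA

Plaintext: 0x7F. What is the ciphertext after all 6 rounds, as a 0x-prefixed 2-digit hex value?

0x9E

s_0 = plaintext = 0x7F
s_1 = Round(s_0, k_0) = 0xBA
s_2 = Round(s_1, k_1) = 0xEF
s_3 = Round(s_2, k_2) = 0x88
s_4 = Round(s_3, k_3) = 0xEE
s_5 = Round(s_4, k_4) = 0x9A
s_6 = Round(s_5, k_5) = 0x9E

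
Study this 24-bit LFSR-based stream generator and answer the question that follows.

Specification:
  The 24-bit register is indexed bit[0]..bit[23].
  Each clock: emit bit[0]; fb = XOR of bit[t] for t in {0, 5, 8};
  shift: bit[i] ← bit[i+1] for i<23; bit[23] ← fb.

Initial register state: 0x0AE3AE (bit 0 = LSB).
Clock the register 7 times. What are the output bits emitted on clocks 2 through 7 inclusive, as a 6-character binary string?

reg_0 = 0x0AE3AE
clock 1: out=0, reg = 0x0571D7
clock 2: out=1, reg = 0x02B8EB
clock 3: out=1, reg = 0x015C75
clock 4: out=1, reg = 0x00AE3A
clock 5: out=0, reg = 0x80571D
clock 6: out=1, reg = 0x402B8E
clock 7: out=0, reg = 0xA015C7

111010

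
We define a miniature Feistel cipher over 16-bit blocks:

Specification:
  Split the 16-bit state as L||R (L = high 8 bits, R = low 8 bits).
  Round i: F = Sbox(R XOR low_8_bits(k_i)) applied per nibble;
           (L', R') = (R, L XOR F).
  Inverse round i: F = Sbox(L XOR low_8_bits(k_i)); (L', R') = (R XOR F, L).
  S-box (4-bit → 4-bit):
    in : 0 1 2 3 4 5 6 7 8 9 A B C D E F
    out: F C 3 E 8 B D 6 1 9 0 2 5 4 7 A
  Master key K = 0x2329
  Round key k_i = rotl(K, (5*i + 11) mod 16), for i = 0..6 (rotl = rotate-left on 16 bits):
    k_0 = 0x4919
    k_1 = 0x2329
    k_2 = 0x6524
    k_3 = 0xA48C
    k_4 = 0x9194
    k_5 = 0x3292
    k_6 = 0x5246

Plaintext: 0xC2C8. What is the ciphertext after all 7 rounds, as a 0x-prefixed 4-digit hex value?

s_0 = plaintext = 0xC2C8
s_1 = Round(s_0, k_0) = 0xC88E
s_2 = Round(s_1, k_1) = 0x8ECE
s_3 = Round(s_2, k_2) = 0xCEFE
s_4 = Round(s_3, k_3) = 0xFEAD
s_5 = Round(s_4, k_4) = 0xAD17
s_6 = Round(s_5, k_5) = 0x17B6
s_7 = Round(s_6, k_6) = 0xB6B8

0xB6B8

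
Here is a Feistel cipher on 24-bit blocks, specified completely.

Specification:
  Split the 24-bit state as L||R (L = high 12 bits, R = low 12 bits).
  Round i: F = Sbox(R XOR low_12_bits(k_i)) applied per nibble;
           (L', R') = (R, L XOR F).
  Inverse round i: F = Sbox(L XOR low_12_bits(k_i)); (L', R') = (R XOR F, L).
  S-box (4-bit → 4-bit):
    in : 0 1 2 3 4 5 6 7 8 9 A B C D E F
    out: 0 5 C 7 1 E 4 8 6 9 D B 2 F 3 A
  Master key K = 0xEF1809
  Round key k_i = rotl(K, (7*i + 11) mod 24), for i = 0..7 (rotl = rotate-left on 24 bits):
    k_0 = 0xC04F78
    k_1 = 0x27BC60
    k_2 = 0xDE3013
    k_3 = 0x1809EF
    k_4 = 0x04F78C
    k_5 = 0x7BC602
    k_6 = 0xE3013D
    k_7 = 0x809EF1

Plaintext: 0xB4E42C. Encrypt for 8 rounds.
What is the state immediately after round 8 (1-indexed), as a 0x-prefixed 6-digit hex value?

0x8468E0

s_0 = plaintext = 0xB4E42C
s_1 = Round(s_0, k_0) = 0x42C0AF
s_2 = Round(s_1, k_1) = 0x0AF606
s_3 = Round(s_2, k_2) = 0x6064F1
s_4 = Round(s_3, k_3) = 0x4F1955
s_5 = Round(s_4, k_4) = 0x955708
s_6 = Round(s_5, k_5) = 0x708C58
s_7 = Round(s_6, k_6) = 0xC58846
s_8 = Round(s_7, k_7) = 0x8468E0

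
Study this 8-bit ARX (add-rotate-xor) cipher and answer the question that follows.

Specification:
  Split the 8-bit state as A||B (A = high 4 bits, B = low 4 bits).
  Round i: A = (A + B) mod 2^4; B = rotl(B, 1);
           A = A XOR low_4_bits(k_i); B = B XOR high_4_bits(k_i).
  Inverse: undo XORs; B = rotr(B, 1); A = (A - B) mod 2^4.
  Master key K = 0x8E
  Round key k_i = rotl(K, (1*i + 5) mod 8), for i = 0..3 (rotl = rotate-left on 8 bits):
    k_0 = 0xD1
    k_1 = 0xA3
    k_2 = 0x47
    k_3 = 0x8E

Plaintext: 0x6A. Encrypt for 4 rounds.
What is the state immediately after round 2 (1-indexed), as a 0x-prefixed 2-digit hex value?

s_0 = plaintext = 0x6A
s_1 = Round(s_0, k_0) = 0x18
s_2 = Round(s_1, k_1) = 0xAB
s_3 = Round(s_2, k_2) = 0x23
s_4 = Round(s_3, k_3) = 0xBE

0xAB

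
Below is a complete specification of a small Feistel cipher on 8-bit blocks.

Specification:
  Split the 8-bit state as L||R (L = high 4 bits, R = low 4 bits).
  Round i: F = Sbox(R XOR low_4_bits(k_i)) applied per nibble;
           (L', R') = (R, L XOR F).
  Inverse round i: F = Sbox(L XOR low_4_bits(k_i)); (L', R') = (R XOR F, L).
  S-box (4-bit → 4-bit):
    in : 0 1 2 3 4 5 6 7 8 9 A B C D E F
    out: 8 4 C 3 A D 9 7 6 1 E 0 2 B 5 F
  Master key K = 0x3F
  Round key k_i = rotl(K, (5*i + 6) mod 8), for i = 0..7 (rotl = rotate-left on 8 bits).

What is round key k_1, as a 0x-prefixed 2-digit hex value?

K = 0x3F
k_0 = rotl(K, (5*0+6) mod 8) = rotl(K, 6) = 0xCF
k_1 = rotl(K, (5*1+6) mod 8) = rotl(K, 3) = 0xF9

0xF9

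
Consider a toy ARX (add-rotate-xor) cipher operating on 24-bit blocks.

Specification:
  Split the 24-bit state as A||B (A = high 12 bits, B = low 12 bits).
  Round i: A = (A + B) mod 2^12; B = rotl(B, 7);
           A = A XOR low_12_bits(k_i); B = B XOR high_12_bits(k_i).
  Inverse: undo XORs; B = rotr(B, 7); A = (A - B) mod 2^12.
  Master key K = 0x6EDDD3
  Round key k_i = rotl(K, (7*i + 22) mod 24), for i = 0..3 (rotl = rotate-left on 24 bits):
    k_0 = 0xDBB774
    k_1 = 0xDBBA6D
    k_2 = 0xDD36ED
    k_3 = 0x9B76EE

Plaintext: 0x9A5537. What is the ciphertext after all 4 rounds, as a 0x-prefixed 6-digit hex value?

0x3E8274

s_0 = plaintext = 0x9A5537
s_1 = Round(s_0, k_0) = 0x9A8612
s_2 = Round(s_1, k_1) = 0x5D748B
s_3 = Round(s_2, k_2) = 0xC8F877
s_4 = Round(s_3, k_3) = 0x3E8274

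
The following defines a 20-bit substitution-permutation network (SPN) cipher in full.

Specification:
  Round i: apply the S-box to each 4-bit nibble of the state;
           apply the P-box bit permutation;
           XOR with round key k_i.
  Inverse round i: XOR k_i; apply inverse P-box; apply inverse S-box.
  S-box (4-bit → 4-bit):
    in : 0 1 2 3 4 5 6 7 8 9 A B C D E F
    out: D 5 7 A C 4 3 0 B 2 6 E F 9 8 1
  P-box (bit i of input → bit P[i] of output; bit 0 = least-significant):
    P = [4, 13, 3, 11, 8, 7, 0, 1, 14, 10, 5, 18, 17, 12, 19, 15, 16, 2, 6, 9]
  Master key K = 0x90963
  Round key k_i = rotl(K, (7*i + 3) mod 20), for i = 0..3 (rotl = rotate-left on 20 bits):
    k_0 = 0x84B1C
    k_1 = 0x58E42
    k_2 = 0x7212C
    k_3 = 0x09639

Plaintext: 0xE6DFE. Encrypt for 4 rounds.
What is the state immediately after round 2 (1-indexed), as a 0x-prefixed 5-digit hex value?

0xBE57B

s_0 = plaintext = 0xE6DFE
s_1 = Round(s_0, k_0) = 0xE101C
s_2 = Round(s_1, k_1) = 0xBE57B
s_3 = Round(s_2, k_2) = 0x78B40
s_4 = Round(s_3, k_3) = 0x60A02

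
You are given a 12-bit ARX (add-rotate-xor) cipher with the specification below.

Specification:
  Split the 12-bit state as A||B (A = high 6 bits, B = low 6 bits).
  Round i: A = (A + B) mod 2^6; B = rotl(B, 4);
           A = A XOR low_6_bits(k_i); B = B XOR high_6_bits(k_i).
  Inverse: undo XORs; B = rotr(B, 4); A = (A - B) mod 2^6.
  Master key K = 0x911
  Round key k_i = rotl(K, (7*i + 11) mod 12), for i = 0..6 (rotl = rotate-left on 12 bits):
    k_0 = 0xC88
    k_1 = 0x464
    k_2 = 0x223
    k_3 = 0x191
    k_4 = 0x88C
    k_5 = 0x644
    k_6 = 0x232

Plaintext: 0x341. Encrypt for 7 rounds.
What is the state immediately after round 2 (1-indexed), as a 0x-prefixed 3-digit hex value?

0x339

s_0 = plaintext = 0x341
s_1 = Round(s_0, k_0) = 0x1A2
s_2 = Round(s_1, k_1) = 0x339
s_3 = Round(s_2, k_2) = 0x996
s_4 = Round(s_3, k_3) = 0xB63
s_5 = Round(s_4, k_4) = 0x71A
s_6 = Round(s_5, k_5) = 0xCBF
s_7 = Round(s_6, k_6) = 0x0F7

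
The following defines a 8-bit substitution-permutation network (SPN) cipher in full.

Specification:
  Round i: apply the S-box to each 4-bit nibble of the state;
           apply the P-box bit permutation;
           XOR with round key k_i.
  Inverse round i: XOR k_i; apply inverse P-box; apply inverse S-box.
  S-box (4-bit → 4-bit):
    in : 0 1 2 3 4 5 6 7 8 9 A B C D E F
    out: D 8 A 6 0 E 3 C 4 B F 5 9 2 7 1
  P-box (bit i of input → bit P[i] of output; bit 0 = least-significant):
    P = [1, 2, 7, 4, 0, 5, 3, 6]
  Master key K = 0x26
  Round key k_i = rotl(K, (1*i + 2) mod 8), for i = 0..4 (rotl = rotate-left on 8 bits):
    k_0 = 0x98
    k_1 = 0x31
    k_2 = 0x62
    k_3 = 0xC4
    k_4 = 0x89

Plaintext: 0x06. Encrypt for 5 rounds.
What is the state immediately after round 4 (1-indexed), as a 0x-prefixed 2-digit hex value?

0x1A

s_0 = plaintext = 0x06
s_1 = Round(s_0, k_0) = 0xD7
s_2 = Round(s_1, k_1) = 0x81
s_3 = Round(s_2, k_2) = 0x7A
s_4 = Round(s_3, k_3) = 0x1A
s_5 = Round(s_4, k_4) = 0x5F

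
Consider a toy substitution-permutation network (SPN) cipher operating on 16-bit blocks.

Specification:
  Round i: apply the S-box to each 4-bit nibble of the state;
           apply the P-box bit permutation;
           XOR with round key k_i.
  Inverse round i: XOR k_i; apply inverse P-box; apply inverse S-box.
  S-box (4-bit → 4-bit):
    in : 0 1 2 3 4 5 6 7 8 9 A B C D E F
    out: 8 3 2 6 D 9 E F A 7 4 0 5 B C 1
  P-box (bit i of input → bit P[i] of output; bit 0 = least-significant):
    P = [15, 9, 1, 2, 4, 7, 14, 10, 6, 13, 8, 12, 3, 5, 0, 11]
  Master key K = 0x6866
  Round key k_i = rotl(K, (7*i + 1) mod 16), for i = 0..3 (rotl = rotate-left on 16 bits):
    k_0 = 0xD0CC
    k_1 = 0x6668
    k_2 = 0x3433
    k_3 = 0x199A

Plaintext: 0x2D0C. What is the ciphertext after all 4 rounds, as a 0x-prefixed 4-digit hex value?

0x0F8A

s_0 = plaintext = 0x2D0C
s_1 = Round(s_0, k_0) = 0x64AE
s_2 = Round(s_1, k_1) = 0x3F0F
s_3 = Round(s_2, k_2) = 0xB052
s_4 = Round(s_3, k_3) = 0x0F8A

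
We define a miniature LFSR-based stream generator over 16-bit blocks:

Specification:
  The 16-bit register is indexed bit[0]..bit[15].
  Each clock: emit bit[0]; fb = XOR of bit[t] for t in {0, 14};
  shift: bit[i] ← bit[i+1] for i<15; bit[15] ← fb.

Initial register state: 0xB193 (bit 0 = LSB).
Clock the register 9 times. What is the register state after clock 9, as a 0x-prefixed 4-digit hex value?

0xC2D8

reg_0 = 0xB193
clock 1: out=1, reg = 0xD8C9
clock 2: out=1, reg = 0x6C64
clock 3: out=0, reg = 0xB632
clock 4: out=0, reg = 0x5B19
clock 5: out=1, reg = 0x2D8C
clock 6: out=0, reg = 0x16C6
clock 7: out=0, reg = 0x0B63
clock 8: out=1, reg = 0x85B1
clock 9: out=1, reg = 0xC2D8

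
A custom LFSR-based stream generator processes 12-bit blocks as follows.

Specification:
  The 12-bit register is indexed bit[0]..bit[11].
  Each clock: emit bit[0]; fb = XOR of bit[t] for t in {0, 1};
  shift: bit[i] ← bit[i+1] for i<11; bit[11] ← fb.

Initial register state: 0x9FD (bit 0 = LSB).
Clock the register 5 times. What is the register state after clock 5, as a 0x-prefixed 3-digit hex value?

reg_0 = 0x9FD
clock 1: out=1, reg = 0xCFE
clock 2: out=0, reg = 0xE7F
clock 3: out=1, reg = 0x73F
clock 4: out=1, reg = 0x39F
clock 5: out=1, reg = 0x1CF

0x1CF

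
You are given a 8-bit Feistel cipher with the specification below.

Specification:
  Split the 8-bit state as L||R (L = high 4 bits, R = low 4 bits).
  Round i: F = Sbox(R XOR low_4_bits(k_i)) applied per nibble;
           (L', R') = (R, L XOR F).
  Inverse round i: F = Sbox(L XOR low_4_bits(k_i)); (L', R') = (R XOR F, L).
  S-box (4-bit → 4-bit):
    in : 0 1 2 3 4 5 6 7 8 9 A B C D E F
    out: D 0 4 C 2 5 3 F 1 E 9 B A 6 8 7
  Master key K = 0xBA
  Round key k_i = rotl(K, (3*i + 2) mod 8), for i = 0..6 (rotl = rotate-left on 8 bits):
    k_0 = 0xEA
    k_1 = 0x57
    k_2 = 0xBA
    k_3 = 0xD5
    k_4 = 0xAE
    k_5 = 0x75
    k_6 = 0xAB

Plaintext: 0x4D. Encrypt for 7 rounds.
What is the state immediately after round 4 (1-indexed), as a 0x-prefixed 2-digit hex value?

s_0 = plaintext = 0x4D
s_1 = Round(s_0, k_0) = 0xDB
s_2 = Round(s_1, k_1) = 0xB7
s_3 = Round(s_2, k_2) = 0x7D
s_4 = Round(s_3, k_3) = 0xD6
s_5 = Round(s_4, k_4) = 0x6C
s_6 = Round(s_5, k_5) = 0xC8
s_7 = Round(s_6, k_6) = 0x80

0xD6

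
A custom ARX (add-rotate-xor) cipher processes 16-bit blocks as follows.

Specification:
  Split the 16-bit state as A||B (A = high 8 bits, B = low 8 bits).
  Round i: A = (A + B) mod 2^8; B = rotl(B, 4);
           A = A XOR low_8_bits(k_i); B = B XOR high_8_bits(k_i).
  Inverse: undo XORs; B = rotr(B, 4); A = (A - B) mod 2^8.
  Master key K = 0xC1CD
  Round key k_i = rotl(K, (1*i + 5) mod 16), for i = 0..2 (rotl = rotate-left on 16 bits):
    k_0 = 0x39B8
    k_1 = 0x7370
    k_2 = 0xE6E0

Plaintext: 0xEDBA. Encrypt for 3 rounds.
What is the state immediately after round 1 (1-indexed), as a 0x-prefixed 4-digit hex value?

0x1F92

s_0 = plaintext = 0xEDBA
s_1 = Round(s_0, k_0) = 0x1F92
s_2 = Round(s_1, k_1) = 0xC15A
s_3 = Round(s_2, k_2) = 0xFB43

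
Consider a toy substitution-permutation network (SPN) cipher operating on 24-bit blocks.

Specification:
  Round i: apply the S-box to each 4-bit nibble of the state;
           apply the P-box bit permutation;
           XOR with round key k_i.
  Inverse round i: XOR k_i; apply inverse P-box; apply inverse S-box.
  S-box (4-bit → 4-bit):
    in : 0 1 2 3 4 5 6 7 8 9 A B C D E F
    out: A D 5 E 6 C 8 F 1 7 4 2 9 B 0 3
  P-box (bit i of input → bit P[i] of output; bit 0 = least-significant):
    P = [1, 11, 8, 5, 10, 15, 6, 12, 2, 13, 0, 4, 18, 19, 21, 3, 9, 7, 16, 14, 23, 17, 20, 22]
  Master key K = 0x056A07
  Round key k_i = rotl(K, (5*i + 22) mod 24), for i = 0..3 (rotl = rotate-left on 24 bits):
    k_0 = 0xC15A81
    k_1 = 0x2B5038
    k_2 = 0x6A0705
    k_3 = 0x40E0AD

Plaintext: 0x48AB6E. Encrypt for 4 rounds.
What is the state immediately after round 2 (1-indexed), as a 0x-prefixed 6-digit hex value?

s_0 = plaintext = 0x48AB6E
s_1 = Round(s_0, k_0) = 0xF36881
s_2 = Round(s_1, k_1) = 0xA81596
s_3 = Round(s_2, k_2) = 0x5E817C
s_4 = Round(s_3, k_3) = 0x1474DA

0xA81596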